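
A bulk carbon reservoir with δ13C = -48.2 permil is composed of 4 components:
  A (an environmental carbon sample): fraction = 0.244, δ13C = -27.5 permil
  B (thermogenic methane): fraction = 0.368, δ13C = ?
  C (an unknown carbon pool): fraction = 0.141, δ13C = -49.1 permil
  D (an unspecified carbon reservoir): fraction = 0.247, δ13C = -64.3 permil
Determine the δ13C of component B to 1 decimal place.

Isotope mass balance: δ_bulk = Σ fᵢ·δᵢ.
-48.2 = 0.244×(-27.5) + 0.368×δ_B + 0.141×(-49.1) + 0.247×(-64.3)
0.368·δ_B = -48.2 − (-29.515) = -18.685
δ_B = -18.685 / 0.368 = -50.77 permil

-50.8 permil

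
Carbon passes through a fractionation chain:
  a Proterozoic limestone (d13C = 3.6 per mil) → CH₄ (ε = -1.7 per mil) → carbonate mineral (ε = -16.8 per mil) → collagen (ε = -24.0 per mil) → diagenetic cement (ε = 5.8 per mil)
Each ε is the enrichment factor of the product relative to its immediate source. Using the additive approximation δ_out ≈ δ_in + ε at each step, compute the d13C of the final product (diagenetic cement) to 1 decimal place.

-33.1 per mil

step 1: δ ≈ 3.6 + (-1.7) = 1.9 per mil
step 2: δ ≈ 1.9 + (-16.8) = -14.9 per mil
step 3: δ ≈ -14.9 + (-24.0) = -38.9 per mil
step 4: δ ≈ -38.9 + (5.8) = -33.1 per mil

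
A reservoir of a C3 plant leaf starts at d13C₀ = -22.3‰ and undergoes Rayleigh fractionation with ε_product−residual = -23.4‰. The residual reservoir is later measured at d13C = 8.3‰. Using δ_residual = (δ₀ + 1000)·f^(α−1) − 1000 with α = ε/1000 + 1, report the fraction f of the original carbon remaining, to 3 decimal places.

α − 1 = ε/1000 = -0.0234
(δ_res + 1000)/(δ₀ + 1000) = (8.3 + 1000)/(-22.3 + 1000) = 1008.3/977.7 = 1.031298
f = 1.031298^(1/-0.0234) = exp(ln(1.031298)/-0.0234) = exp(0.03082/-0.0234)
f = exp(-1.3170) = 0.2679

0.268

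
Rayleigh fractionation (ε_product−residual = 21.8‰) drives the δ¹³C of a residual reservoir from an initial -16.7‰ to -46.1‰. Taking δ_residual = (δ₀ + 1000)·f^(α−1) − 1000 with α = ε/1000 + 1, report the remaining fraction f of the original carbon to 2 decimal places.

α − 1 = ε/1000 = 0.0218
(δ_res + 1000)/(δ₀ + 1000) = (-46.1 + 1000)/(-16.7 + 1000) = 953.9/983.3 = 0.970101
f = 0.970101^(1/0.0218) = exp(ln(0.970101)/0.0218) = exp(-0.03036/0.0218)
f = exp(-1.3925) = 0.2485

0.25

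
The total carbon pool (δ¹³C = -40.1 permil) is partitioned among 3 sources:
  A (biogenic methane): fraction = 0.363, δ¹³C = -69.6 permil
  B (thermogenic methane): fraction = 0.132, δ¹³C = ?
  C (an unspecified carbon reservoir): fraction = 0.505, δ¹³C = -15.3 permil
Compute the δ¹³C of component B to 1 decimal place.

-53.9 permil

Isotope mass balance: δ_bulk = Σ fᵢ·δᵢ.
-40.1 = 0.363×(-69.6) + 0.132×δ_B + 0.505×(-15.3)
0.132·δ_B = -40.1 − (-32.991) = -7.109
δ_B = -7.109 / 0.132 = -53.85 permil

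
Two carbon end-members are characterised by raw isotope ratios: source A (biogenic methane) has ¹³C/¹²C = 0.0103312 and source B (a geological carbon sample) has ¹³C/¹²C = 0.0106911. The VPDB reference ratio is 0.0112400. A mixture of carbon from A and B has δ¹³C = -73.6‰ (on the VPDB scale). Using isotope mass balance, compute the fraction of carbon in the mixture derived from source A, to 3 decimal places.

δ_A = (0.0103312/0.0112400 − 1)×1000 = (0.919146 − 1)×1000 = -80.854‰
δ_B = (0.0106911/0.0112400 − 1)×1000 = (0.951165 − 1)×1000 = -48.835‰
f_A = (δ_mix − δ_B)/(δ_A − δ_B) = (-73.6 − (-48.835))/(-80.854 − (-48.835))
f_A = -24.765 / -32.020 = 0.7734

0.773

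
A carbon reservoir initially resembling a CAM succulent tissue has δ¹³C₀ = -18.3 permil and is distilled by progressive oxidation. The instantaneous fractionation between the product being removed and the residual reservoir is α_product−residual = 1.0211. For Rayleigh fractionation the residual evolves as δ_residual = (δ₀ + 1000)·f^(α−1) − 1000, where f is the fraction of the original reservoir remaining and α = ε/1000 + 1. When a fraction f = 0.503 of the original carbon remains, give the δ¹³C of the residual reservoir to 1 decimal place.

Rayleigh residual: δ_res = (δ₀ + 1000)·f^(α−1) − 1000
α − 1 = 0.02110
f^(α−1) = 0.503^(0.02110) = 0.985605
δ_res = (-18.3 + 1000) × 0.985605 − 1000 = 967.569 − 1000 = -32.43 permil

-32.4 permil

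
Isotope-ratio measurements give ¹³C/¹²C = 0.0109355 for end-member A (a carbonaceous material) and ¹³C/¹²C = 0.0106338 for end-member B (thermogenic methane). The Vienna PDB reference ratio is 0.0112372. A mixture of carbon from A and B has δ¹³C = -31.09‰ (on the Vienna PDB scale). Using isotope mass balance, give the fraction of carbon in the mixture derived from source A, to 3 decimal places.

0.842

δ_A = (0.0109355/0.0112372 − 1)×1000 = (0.973152 − 1)×1000 = -26.848‰
δ_B = (0.0106338/0.0112372 − 1)×1000 = (0.946303 − 1)×1000 = -53.697‰
f_A = (δ_mix − δ_B)/(δ_A − δ_B) = (-31.09 − (-53.697))/(-26.848 − (-53.697))
f_A = 22.607 / 26.848 = 0.8420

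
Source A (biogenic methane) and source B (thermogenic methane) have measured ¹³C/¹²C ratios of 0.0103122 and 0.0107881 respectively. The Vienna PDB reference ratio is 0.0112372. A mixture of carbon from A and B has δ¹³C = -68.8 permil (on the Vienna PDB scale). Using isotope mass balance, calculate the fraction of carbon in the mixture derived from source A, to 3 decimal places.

δ_A = (0.0103122/0.0112372 − 1)×1000 = (0.917684 − 1)×1000 = -82.316 permil
δ_B = (0.0107881/0.0112372 − 1)×1000 = (0.960035 − 1)×1000 = -39.965 permil
f_A = (δ_mix − δ_B)/(δ_A − δ_B) = (-68.8 − (-39.965))/(-82.316 − (-39.965))
f_A = -28.835 / -42.350 = 0.6809

0.681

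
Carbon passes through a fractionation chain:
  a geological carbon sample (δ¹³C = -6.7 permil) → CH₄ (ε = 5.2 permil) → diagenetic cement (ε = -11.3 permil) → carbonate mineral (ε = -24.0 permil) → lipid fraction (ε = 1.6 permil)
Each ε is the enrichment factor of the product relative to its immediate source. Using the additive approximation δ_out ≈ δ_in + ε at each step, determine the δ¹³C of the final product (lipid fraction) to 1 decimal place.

step 1: δ ≈ -6.7 + (5.2) = -1.5 permil
step 2: δ ≈ -1.5 + (-11.3) = -12.8 permil
step 3: δ ≈ -12.8 + (-24.0) = -36.8 permil
step 4: δ ≈ -36.8 + (1.6) = -35.2 permil

-35.2 permil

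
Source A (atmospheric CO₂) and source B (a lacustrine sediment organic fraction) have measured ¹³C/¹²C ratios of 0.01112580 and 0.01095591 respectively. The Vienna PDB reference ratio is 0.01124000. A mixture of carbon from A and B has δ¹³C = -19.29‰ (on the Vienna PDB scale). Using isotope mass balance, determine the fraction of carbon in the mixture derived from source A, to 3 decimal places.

0.396

δ_A = (0.01112580/0.01124000 − 1)×1000 = (0.989840 − 1)×1000 = -10.160‰
δ_B = (0.01095591/0.01124000 − 1)×1000 = (0.974725 − 1)×1000 = -25.275‰
f_A = (δ_mix − δ_B)/(δ_A − δ_B) = (-19.29 − (-25.275))/(-10.160 − (-25.275))
f_A = 5.985 / 15.115 = 0.3960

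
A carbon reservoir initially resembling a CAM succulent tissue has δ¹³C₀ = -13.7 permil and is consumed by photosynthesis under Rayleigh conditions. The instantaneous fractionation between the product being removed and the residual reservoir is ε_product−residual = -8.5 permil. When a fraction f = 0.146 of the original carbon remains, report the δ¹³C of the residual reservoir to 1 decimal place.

2.6 permil

Rayleigh residual: δ_res = (δ₀ + 1000)·f^(α−1) − 1000
α = ε/1000 + 1 = 0.99150, so α − 1 = -0.00850
f^(α−1) = 0.146^(-0.00850) = 1.016490
δ_res = (-13.7 + 1000) × 1.016490 − 1000 = 1002.564 − 1000 = 2.56 permil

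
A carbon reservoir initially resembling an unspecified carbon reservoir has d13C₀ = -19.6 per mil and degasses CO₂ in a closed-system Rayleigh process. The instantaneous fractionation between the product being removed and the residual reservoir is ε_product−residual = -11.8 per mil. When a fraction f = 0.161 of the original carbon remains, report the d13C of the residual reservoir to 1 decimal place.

Rayleigh residual: δ_res = (δ₀ + 1000)·f^(α−1) − 1000
α = ε/1000 + 1 = 0.98820, so α − 1 = -0.01180
f^(α−1) = 0.161^(-0.01180) = 1.021785
δ_res = (-19.6 + 1000) × 1.021785 − 1000 = 1001.758 − 1000 = 1.76 per mil

1.8 per mil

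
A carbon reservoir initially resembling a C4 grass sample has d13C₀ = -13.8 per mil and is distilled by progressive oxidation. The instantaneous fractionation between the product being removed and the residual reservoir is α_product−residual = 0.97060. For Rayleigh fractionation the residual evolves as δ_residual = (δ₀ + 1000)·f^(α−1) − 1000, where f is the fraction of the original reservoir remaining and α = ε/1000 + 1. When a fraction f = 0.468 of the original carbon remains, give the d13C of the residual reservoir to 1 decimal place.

8.5 per mil

Rayleigh residual: δ_res = (δ₀ + 1000)·f^(α−1) − 1000
α − 1 = -0.02940
f^(α−1) = 0.468^(-0.02940) = 1.022574
δ_res = (-13.8 + 1000) × 1.022574 − 1000 = 1008.463 − 1000 = 8.46 per mil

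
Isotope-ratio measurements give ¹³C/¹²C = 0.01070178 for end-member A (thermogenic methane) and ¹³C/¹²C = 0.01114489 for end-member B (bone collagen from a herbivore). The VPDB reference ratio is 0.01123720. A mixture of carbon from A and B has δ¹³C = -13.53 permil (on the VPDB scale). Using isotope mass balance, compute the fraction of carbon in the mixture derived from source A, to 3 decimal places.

δ_A = (0.01070178/0.01123720 − 1)×1000 = (0.952353 − 1)×1000 = -47.647 permil
δ_B = (0.01114489/0.01123720 − 1)×1000 = (0.991785 − 1)×1000 = -8.215 permil
f_A = (δ_mix − δ_B)/(δ_A − δ_B) = (-13.53 − (-8.215))/(-47.647 − (-8.215))
f_A = -5.315 / -39.432 = 0.1348

0.135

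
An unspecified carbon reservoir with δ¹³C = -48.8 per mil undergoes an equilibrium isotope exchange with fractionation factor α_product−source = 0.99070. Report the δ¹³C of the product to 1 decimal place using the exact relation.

-57.6 per mil

δ_product = (δ_source + 1000)·α − 1000
δ_product = (-48.8 + 1000) × 0.99070 − 1000
δ_product = 942.354 − 1000 = -57.65 per mil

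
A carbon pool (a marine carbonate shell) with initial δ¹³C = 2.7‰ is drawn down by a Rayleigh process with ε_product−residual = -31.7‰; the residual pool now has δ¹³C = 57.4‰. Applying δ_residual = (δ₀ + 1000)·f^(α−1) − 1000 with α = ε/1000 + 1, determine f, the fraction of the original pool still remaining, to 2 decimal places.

0.19

α − 1 = ε/1000 = -0.0317
(δ_res + 1000)/(δ₀ + 1000) = (57.4 + 1000)/(2.7 + 1000) = 1057.4/1002.7 = 1.054553
f = 1.054553^(1/-0.0317) = exp(ln(1.054553)/-0.0317) = exp(0.05312/-0.0317)
f = exp(-1.6756) = 0.1872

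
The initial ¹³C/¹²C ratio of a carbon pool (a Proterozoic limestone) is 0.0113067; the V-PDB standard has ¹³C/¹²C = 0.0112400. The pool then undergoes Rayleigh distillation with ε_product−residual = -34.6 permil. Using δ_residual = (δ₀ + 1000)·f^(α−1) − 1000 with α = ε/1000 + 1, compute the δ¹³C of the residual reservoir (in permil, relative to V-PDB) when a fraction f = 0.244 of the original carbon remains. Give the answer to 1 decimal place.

56.2 permil

δ₀ = (0.0113067/0.0112400 − 1)×1000 = (1.005934 − 1)×1000 = 5.934 permil
α − 1 = ε/1000 = -0.0346
f^(α−1) = 0.244^(-0.0346) = 1.050017
δ_res = (5.934 + 1000) × 1.050017 − 1000 = 1056.248 − 1000 = 56.25 permil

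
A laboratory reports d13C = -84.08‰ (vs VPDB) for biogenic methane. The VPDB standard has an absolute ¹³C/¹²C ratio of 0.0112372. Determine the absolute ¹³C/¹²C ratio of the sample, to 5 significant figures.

R_sample = R_standard × (d13C/1000 + 1)
R_sample = 0.0112372 × (-84.08/1000 + 1) = 0.0112372 × 0.915920
R_sample = 0.0102924

0.010292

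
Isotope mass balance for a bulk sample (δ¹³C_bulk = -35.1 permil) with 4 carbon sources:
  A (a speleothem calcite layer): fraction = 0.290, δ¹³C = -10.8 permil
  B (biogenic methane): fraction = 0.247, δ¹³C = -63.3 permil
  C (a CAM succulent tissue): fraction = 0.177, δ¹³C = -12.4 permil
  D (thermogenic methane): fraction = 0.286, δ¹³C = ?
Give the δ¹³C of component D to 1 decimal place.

-49.4 permil

Isotope mass balance: δ_bulk = Σ fᵢ·δᵢ.
-35.1 = 0.290×(-10.8) + 0.247×(-63.3) + 0.177×(-12.4) + 0.286×δ_D
0.286·δ_D = -35.1 − (-20.962) = -14.138
δ_D = -14.138 / 0.286 = -49.43 permil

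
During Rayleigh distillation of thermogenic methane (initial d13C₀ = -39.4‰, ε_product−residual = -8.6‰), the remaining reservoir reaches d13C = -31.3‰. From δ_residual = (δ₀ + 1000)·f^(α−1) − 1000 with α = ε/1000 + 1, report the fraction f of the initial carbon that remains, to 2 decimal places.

0.38

α − 1 = ε/1000 = -0.0086
(δ_res + 1000)/(δ₀ + 1000) = (-31.3 + 1000)/(-39.4 + 1000) = 968.7/960.6 = 1.008432
f = 1.008432^(1/-0.0086) = exp(ln(1.008432)/-0.0086) = exp(0.00840/-0.0086)
f = exp(-0.9764) = 0.3767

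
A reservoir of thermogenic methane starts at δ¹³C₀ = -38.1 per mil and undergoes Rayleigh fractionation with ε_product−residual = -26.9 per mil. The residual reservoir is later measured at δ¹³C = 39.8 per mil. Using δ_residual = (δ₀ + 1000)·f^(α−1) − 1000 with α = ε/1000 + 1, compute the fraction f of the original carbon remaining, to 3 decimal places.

0.055

α − 1 = ε/1000 = -0.0269
(δ_res + 1000)/(δ₀ + 1000) = (39.8 + 1000)/(-38.1 + 1000) = 1039.8/961.9 = 1.080986
f = 1.080986^(1/-0.0269) = exp(ln(1.080986)/-0.0269) = exp(0.07787/-0.0269)
f = exp(-2.8949) = 0.0553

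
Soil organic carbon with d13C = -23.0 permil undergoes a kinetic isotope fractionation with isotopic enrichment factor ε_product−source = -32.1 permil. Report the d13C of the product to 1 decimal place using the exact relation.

To first order, δ_product ≈ δ_source + ε = -55.1 permil.
Exactly, δ_product = (δ_source + 1000)·(ε/1000 + 1) − 1000.
δ_product = (-23.0 + 1000) × (-32.1/1000 + 1) − 1000
δ_product = -54.36 permil

-54.4 permil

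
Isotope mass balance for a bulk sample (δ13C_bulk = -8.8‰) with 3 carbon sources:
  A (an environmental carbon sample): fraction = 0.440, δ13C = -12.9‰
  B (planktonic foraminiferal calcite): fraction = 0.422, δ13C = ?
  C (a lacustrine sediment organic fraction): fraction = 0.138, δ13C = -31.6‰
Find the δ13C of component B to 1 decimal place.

2.9‰

Isotope mass balance: δ_bulk = Σ fᵢ·δᵢ.
-8.8 = 0.440×(-12.9) + 0.422×δ_B + 0.138×(-31.6)
0.422·δ_B = -8.8 − (-10.037) = 1.237
δ_B = 1.237 / 0.422 = 2.93‰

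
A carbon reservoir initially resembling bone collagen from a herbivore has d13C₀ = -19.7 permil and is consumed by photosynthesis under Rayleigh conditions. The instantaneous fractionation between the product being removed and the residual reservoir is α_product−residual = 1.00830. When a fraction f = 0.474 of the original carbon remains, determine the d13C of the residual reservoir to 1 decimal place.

-25.8 permil

Rayleigh residual: δ_res = (δ₀ + 1000)·f^(α−1) − 1000
α − 1 = 0.00830
f^(α−1) = 0.474^(0.00830) = 0.993823
δ_res = (-19.7 + 1000) × 0.993823 − 1000 = 974.245 − 1000 = -25.76 permil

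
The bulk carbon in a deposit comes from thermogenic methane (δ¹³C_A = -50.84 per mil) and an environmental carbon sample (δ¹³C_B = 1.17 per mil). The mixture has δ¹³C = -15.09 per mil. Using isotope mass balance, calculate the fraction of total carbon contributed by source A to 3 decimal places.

0.313

δ_mix = f_A·δ_A + (1 − f_A)·δ_B  ⇒  f_A = (δ_mix − δ_B)/(δ_A − δ_B)
f_A = (-15.09 − (1.17)) / (-50.84 − (1.17))
f_A = -16.26 / -52.01 = 0.3126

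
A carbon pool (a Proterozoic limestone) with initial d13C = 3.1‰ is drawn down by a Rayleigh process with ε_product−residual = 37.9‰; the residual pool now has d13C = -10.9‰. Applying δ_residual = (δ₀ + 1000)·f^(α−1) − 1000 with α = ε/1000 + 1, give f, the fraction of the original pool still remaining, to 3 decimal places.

α − 1 = ε/1000 = 0.0379
(δ_res + 1000)/(δ₀ + 1000) = (-10.9 + 1000)/(3.1 + 1000) = 989.1/1003.1 = 0.986043
f = 0.986043^(1/0.0379) = exp(ln(0.986043)/0.0379) = exp(-0.01406/0.0379)
f = exp(-0.3708) = 0.6902

0.690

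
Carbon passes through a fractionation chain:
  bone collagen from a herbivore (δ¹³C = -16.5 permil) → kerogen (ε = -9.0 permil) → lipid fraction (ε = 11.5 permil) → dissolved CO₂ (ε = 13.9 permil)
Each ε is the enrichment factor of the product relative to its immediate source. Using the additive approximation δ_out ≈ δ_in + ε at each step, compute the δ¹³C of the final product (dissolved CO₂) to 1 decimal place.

step 1: δ ≈ -16.5 + (-9.0) = -25.5 permil
step 2: δ ≈ -25.5 + (11.5) = -14.0 permil
step 3: δ ≈ -14.0 + (13.9) = -0.1 permil

-0.1 permil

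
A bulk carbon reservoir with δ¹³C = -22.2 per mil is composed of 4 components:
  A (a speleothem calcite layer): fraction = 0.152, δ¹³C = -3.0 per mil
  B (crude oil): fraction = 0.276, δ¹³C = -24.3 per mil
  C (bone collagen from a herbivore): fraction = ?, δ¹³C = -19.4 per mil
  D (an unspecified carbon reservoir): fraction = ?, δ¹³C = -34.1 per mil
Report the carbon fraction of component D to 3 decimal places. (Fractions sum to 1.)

Let f_D and f_C be the unknown fractions; fractions sum to 1 so f_D + f_C = 0.572.
Mass balance: Σ fᵢ·δᵢ = δ_bulk ⇒ f_D·(-34.1) + f_C·(-19.4) = -22.2 − (-7.163) = -15.037
Substitute f_C = 0.572 − f_D:
f_D·(-34.1 − -19.4) = -15.037 − 0.572×(-19.4) = -3.940
f_D = -3.940 / -14.7 = 0.2681

0.268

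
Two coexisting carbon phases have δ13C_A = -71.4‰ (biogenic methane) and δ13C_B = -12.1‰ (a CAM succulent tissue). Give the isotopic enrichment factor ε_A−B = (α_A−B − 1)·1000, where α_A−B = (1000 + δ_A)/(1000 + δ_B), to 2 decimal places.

-60.03‰

α_A−B = (1000 + -71.4) / (1000 + -12.1) = 928.6 / 987.9 = 0.939974
ε_A−B = (0.939974 − 1) × 1000 = -60.026‰
(The approximation ε ≈ δ_A − δ_B would give -59.3‰.)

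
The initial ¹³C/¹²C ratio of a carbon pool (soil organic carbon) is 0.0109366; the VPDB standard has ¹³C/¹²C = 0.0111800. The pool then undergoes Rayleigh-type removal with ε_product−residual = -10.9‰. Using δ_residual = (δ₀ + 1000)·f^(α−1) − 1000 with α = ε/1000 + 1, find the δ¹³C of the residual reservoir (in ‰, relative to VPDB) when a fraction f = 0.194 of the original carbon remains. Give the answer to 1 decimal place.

δ₀ = (0.0109366/0.0111800 − 1)×1000 = (0.978229 − 1)×1000 = -21.771‰
α − 1 = ε/1000 = -0.0109
f^(α−1) = 0.194^(-0.0109) = 1.018036
δ_res = (-21.771 + 1000) × 1.018036 − 1000 = 995.872 − 1000 = -4.13‰

-4.1‰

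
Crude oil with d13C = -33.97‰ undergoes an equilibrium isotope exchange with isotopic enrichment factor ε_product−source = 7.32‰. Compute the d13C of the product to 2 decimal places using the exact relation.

Exactly, δ_product = (δ_source + 1000)·(ε/1000 + 1) − 1000.
δ_product = (-33.97 + 1000) × (7.32/1000 + 1) − 1000
δ_product = -26.899‰

-26.90‰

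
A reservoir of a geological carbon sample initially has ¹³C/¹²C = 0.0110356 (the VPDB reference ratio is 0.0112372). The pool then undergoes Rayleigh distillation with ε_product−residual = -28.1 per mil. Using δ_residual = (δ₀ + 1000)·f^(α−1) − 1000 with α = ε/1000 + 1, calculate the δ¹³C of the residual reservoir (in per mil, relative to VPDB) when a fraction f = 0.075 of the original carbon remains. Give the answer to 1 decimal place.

56.2 per mil

δ₀ = (0.0110356/0.0112372 − 1)×1000 = (0.982060 − 1)×1000 = -17.940 per mil
α − 1 = ε/1000 = -0.0281
f^(α−1) = 0.075^(-0.0281) = 1.075501
δ_res = (-17.940 + 1000) × 1.075501 − 1000 = 1056.206 − 1000 = 56.21 per mil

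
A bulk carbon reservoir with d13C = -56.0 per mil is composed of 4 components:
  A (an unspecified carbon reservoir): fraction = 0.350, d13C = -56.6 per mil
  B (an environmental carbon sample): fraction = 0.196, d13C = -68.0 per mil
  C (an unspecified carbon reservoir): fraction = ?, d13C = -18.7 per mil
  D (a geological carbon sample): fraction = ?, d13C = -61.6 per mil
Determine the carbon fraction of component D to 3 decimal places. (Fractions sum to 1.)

Let f_D and f_C be the unknown fractions; fractions sum to 1 so f_D + f_C = 0.454.
Mass balance: Σ fᵢ·δᵢ = δ_bulk ⇒ f_D·(-61.6) + f_C·(-18.7) = -56.0 − (-33.138) = -22.862
Substitute f_C = 0.454 − f_D:
f_D·(-61.6 − -18.7) = -22.862 − 0.454×(-18.7) = -14.372
f_D = -14.372 / -42.9 = 0.3350

0.335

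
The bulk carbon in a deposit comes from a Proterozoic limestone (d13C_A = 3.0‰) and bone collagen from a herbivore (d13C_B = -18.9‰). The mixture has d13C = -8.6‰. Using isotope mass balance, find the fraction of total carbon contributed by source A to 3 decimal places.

0.470

δ_mix = f_A·δ_A + (1 − f_A)·δ_B  ⇒  f_A = (δ_mix − δ_B)/(δ_A − δ_B)
f_A = (-8.6 − (-18.9)) / (3.0 − (-18.9))
f_A = 10.3 / 21.9 = 0.4703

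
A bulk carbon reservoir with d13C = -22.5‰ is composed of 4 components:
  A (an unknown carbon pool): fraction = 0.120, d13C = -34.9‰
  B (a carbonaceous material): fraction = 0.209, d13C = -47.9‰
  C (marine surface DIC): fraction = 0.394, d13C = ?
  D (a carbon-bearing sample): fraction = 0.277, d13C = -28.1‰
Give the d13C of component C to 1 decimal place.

Isotope mass balance: δ_bulk = Σ fᵢ·δᵢ.
-22.5 = 0.120×(-34.9) + 0.209×(-47.9) + 0.394×δ_C + 0.277×(-28.1)
0.394·δ_C = -22.5 − (-21.983) = -0.517
δ_C = -0.517 / 0.394 = -1.31‰

-1.3‰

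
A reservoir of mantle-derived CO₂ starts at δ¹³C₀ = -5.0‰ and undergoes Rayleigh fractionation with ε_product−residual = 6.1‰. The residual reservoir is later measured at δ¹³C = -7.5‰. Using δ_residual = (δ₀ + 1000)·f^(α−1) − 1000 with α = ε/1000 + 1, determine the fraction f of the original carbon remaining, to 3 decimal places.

0.662

α − 1 = ε/1000 = 0.0061
(δ_res + 1000)/(δ₀ + 1000) = (-7.5 + 1000)/(-5.0 + 1000) = 992.5/995.0 = 0.997487
f = 0.997487^(1/0.0061) = exp(ln(0.997487)/0.0061) = exp(-0.00252/0.0061)
f = exp(-0.4124) = 0.6621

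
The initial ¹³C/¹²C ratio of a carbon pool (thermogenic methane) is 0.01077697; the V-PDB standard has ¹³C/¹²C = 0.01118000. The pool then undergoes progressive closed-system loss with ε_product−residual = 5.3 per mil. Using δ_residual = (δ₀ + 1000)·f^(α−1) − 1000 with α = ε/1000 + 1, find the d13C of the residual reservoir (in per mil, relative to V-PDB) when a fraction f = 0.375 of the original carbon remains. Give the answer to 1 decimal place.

δ₀ = (0.01077697/0.01118000 − 1)×1000 = (0.963951 − 1)×1000 = -36.049 per mil
α − 1 = ε/1000 = 0.0053
f^(α−1) = 0.375^(0.0053) = 0.994815
δ_res = (-36.049 + 1000) × 0.994815 − 1000 = 958.953 − 1000 = -41.05 per mil

-41.0 per mil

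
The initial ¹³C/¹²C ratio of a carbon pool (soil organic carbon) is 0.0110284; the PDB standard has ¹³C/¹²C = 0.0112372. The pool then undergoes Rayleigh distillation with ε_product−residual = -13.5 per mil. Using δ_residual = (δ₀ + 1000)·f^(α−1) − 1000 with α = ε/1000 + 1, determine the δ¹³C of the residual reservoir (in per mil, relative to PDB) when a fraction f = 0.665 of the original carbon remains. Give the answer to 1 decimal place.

δ₀ = (0.0110284/0.0112372 − 1)×1000 = (0.981419 − 1)×1000 = -18.581 per mil
α − 1 = ε/1000 = -0.0135
f^(α−1) = 0.665^(-0.0135) = 1.005523
δ_res = (-18.581 + 1000) × 1.005523 − 1000 = 986.839 − 1000 = -13.16 per mil

-13.2 per mil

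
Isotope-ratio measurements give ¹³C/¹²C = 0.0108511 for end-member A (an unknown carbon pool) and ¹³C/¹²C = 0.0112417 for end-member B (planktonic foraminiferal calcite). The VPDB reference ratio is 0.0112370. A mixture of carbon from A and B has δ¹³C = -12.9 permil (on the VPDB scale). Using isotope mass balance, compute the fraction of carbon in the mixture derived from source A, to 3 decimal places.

0.383

δ_A = (0.0108511/0.0112370 − 1)×1000 = (0.965658 − 1)×1000 = -34.342 permil
δ_B = (0.0112417/0.0112370 − 1)×1000 = (1.000418 − 1)×1000 = 0.418 permil
f_A = (δ_mix − δ_B)/(δ_A − δ_B) = (-12.9 − (0.418))/(-34.342 − (0.418))
f_A = -13.318 / -34.760 = 0.3831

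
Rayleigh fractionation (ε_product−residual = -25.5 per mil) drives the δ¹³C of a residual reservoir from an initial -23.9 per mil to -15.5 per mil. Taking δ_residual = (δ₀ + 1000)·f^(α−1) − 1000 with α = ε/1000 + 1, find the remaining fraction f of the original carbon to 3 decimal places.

0.715

α − 1 = ε/1000 = -0.0255
(δ_res + 1000)/(δ₀ + 1000) = (-15.5 + 1000)/(-23.9 + 1000) = 984.5/976.1 = 1.008606
f = 1.008606^(1/-0.0255) = exp(ln(1.008606)/-0.0255) = exp(0.00857/-0.0255)
f = exp(-0.3360) = 0.7146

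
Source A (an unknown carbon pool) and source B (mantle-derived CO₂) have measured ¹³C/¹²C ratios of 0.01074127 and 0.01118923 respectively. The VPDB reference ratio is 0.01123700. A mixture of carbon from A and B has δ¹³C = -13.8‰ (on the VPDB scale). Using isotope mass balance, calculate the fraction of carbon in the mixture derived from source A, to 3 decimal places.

δ_A = (0.01074127/0.01123700 − 1)×1000 = (0.955884 − 1)×1000 = -44.116‰
δ_B = (0.01118923/0.01123700 − 1)×1000 = (0.995749 − 1)×1000 = -4.251‰
f_A = (δ_mix − δ_B)/(δ_A − δ_B) = (-13.8 − (-4.251))/(-44.116 − (-4.251))
f_A = -9.549 / -39.865 = 0.2395

0.240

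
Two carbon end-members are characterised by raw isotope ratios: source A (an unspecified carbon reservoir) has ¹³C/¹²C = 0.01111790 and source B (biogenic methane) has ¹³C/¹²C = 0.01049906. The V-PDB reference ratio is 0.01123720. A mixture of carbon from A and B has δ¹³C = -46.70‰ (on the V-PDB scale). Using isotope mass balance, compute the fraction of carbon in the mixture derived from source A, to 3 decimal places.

0.345

δ_A = (0.01111790/0.01123720 − 1)×1000 = (0.989383 − 1)×1000 = -10.617‰
δ_B = (0.01049906/0.01123720 − 1)×1000 = (0.934313 − 1)×1000 = -65.687‰
f_A = (δ_mix − δ_B)/(δ_A − δ_B) = (-46.70 − (-65.687))/(-10.617 − (-65.687))
f_A = 18.987 / 55.071 = 0.3448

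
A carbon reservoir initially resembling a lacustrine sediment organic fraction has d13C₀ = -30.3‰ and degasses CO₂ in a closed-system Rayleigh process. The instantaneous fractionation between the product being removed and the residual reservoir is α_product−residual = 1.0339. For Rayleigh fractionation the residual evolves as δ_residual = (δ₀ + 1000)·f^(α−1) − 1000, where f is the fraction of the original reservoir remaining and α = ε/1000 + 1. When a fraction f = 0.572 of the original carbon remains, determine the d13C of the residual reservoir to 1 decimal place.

-48.5‰

Rayleigh residual: δ_res = (δ₀ + 1000)·f^(α−1) − 1000
α − 1 = 0.03390
f^(α−1) = 0.572^(0.03390) = 0.981241
δ_res = (-30.3 + 1000) × 0.981241 − 1000 = 951.509 − 1000 = -48.49‰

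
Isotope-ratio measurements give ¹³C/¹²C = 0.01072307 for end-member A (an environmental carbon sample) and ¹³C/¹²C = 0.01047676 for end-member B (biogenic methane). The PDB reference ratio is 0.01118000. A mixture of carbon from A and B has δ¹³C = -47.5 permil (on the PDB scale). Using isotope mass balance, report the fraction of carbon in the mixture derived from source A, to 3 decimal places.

0.699

δ_A = (0.01072307/0.01118000 − 1)×1000 = (0.959130 − 1)×1000 = -40.870 permil
δ_B = (0.01047676/0.01118000 − 1)×1000 = (0.937098 − 1)×1000 = -62.902 permil
f_A = (δ_mix − δ_B)/(δ_A − δ_B) = (-47.5 − (-62.902))/(-40.870 − (-62.902))
f_A = 15.402 / 22.031 = 0.6991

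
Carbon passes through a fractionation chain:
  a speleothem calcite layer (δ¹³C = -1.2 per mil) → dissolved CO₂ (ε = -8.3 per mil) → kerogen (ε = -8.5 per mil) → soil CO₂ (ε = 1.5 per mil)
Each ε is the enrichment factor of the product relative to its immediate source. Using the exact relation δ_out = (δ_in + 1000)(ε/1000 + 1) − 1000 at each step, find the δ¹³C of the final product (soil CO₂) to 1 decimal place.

step 1: δ = (-1.20 + 1000)·(-8.3/1000 + 1) − 1000 = -9.49 per mil
step 2: δ = (-9.49 + 1000)·(-8.5/1000 + 1) − 1000 = -17.91 per mil
step 3: δ = (-17.91 + 1000)·(1.5/1000 + 1) − 1000 = -16.44 per mil

-16.4 per mil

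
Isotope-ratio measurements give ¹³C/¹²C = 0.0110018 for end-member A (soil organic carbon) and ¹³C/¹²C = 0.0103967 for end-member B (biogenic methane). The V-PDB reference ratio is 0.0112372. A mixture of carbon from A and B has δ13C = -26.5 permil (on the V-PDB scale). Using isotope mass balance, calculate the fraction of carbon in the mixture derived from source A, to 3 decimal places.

δ_A = (0.0110018/0.0112372 − 1)×1000 = (0.979052 − 1)×1000 = -20.948 permil
δ_B = (0.0103967/0.0112372 − 1)×1000 = (0.925204 − 1)×1000 = -74.796 permil
f_A = (δ_mix − δ_B)/(δ_A − δ_B) = (-26.5 − (-74.796))/(-20.948 − (-74.796))
f_A = 48.296 / 53.848 = 0.8969

0.897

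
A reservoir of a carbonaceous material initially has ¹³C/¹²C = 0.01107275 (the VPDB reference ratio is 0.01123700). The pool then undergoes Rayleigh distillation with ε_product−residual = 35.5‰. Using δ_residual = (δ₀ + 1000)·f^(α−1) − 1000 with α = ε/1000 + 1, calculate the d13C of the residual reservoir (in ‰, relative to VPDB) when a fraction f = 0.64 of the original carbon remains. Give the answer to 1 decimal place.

δ₀ = (0.01107275/0.01123700 − 1)×1000 = (0.985383 − 1)×1000 = -14.617‰
α − 1 = ε/1000 = 0.0355
f^(α−1) = 0.64^(0.0355) = 0.984282
δ_res = (-14.617 + 1000) × 0.984282 − 1000 = 969.895 − 1000 = -30.11‰

-30.1‰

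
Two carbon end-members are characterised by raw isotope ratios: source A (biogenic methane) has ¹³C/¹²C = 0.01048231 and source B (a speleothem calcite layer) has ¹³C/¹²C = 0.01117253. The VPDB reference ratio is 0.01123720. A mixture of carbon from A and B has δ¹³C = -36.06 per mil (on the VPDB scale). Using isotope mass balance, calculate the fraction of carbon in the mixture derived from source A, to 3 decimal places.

δ_A = (0.01048231/0.01123720 − 1)×1000 = (0.932822 − 1)×1000 = -67.178 per mil
δ_B = (0.01117253/0.01123720 − 1)×1000 = (0.994245 − 1)×1000 = -5.755 per mil
f_A = (δ_mix − δ_B)/(δ_A − δ_B) = (-36.06 − (-5.755))/(-67.178 − (-5.755))
f_A = -30.305 / -61.423 = 0.4934

0.493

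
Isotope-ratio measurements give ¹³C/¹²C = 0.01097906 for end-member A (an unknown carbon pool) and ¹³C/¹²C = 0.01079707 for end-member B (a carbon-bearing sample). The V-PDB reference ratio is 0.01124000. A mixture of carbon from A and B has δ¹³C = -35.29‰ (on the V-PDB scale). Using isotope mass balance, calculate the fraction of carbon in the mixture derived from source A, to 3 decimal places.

0.254

δ_A = (0.01097906/0.01124000 − 1)×1000 = (0.976785 − 1)×1000 = -23.215‰
δ_B = (0.01079707/0.01124000 − 1)×1000 = (0.960593 − 1)×1000 = -39.407‰
f_A = (δ_mix − δ_B)/(δ_A − δ_B) = (-35.29 − (-39.407))/(-23.215 − (-39.407))
f_A = 4.117 / 16.191 = 0.2542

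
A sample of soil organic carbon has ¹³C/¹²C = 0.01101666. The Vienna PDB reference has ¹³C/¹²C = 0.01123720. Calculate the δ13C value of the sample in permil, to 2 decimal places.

δ13C = (R_sample / R_standard − 1) × 1000
R_sample / R_standard = 0.01101666 / 0.01123720 = 0.980374
δ13C = (0.980374 − 1) × 1000 = -19.626 permil

-19.63 permil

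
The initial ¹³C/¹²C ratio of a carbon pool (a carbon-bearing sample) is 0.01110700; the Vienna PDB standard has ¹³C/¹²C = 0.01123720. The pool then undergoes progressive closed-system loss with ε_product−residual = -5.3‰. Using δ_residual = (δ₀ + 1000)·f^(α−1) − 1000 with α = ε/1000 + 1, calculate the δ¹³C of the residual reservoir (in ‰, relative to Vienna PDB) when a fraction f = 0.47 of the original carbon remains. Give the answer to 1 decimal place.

δ₀ = (0.01110700/0.01123720 − 1)×1000 = (0.988413 − 1)×1000 = -11.587‰
α − 1 = ε/1000 = -0.0053
f^(α−1) = 0.47^(-0.0053) = 1.004010
δ_res = (-11.587 + 1000) × 1.004010 − 1000 = 992.377 − 1000 = -7.62‰

-7.6‰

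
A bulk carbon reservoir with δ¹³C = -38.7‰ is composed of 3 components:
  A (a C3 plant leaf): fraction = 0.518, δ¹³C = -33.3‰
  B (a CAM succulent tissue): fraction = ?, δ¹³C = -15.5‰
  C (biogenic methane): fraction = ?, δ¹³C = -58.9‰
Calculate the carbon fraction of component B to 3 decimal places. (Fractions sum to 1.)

0.160

Let f_B and f_C be the unknown fractions; fractions sum to 1 so f_B + f_C = 0.482.
Mass balance: Σ fᵢ·δᵢ = δ_bulk ⇒ f_B·(-15.5) + f_C·(-58.9) = -38.7 − (-17.249) = -21.451
Substitute f_C = 0.482 − f_B:
f_B·(-15.5 − -58.9) = -21.451 − 0.482×(-58.9) = 6.939
f_B = 6.939 / 43.4 = 0.1599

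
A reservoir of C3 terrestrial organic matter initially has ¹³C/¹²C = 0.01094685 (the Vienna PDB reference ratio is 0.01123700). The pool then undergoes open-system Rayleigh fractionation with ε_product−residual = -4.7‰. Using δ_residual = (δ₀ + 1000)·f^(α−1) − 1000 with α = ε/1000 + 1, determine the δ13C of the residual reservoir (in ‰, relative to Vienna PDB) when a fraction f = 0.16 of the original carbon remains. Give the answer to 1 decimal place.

δ₀ = (0.01094685/0.01123700 − 1)×1000 = (0.974179 − 1)×1000 = -25.821‰
α − 1 = ε/1000 = -0.0047
f^(α−1) = 0.16^(-0.0047) = 1.008650
δ_res = (-25.821 + 1000) × 1.008650 − 1000 = 982.606 − 1000 = -17.39‰

-17.4‰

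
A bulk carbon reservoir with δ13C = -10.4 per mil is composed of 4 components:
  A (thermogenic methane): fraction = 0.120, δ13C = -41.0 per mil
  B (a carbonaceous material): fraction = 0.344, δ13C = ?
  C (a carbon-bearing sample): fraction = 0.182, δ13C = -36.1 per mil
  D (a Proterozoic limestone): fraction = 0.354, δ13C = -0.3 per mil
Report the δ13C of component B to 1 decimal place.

Isotope mass balance: δ_bulk = Σ fᵢ·δᵢ.
-10.4 = 0.120×(-41.0) + 0.344×δ_B + 0.182×(-36.1) + 0.354×(-0.3)
0.344·δ_B = -10.4 − (-11.596) = 1.196
δ_B = 1.196 / 0.344 = 3.48 per mil

3.5 per mil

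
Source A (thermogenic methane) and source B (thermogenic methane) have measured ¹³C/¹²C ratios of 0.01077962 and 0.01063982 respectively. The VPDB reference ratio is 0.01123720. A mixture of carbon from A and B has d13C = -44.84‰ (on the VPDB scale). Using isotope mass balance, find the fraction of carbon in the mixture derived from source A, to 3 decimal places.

δ_A = (0.01077962/0.01123720 − 1)×1000 = (0.959280 − 1)×1000 = -40.720‰
δ_B = (0.01063982/0.01123720 − 1)×1000 = (0.946839 − 1)×1000 = -53.161‰
f_A = (δ_mix − δ_B)/(δ_A − δ_B) = (-44.84 − (-53.161))/(-40.720 − (-53.161))
f_A = 8.321 / 12.441 = 0.6688

0.669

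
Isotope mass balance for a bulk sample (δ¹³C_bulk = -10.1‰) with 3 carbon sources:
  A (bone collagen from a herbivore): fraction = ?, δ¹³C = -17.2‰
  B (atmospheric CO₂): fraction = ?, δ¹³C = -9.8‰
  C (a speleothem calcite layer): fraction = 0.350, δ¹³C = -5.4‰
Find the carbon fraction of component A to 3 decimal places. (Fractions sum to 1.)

0.249

Let f_A and f_B be the unknown fractions; fractions sum to 1 so f_A + f_B = 0.650.
Mass balance: Σ fᵢ·δᵢ = δ_bulk ⇒ f_A·(-17.2) + f_B·(-9.8) = -10.1 − (-1.890) = -8.210
Substitute f_B = 0.650 − f_A:
f_A·(-17.2 − -9.8) = -8.210 − 0.650×(-9.8) = -1.840
f_A = -1.840 / -7.4 = 0.2486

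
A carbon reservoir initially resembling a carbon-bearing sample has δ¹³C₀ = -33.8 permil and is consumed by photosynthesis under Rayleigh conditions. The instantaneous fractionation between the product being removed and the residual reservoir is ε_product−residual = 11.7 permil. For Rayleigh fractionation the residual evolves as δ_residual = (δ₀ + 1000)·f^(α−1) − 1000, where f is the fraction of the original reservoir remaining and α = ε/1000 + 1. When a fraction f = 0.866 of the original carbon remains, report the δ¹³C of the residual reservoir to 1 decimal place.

Rayleigh residual: δ_res = (δ₀ + 1000)·f^(α−1) − 1000
α = ε/1000 + 1 = 1.01170, so α − 1 = 0.01170
f^(α−1) = 0.866^(0.01170) = 0.998318
δ_res = (-33.8 + 1000) × 0.998318 − 1000 = 964.575 − 1000 = -35.43 permil

-35.4 permil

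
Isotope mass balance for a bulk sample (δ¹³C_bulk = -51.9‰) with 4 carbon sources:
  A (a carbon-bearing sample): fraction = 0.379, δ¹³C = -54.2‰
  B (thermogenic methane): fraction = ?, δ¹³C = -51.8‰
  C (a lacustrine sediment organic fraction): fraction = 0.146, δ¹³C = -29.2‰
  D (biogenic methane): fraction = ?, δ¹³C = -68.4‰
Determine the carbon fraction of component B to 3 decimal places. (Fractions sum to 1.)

Let f_B and f_D be the unknown fractions; fractions sum to 1 so f_B + f_D = 0.475.
Mass balance: Σ fᵢ·δᵢ = δ_bulk ⇒ f_B·(-51.8) + f_D·(-68.4) = -51.9 − (-24.805) = -27.095
Substitute f_D = 0.475 − f_B:
f_B·(-51.8 − -68.4) = -27.095 − 0.475×(-68.4) = 5.395
f_B = 5.395 / 16.6 = 0.3250

0.325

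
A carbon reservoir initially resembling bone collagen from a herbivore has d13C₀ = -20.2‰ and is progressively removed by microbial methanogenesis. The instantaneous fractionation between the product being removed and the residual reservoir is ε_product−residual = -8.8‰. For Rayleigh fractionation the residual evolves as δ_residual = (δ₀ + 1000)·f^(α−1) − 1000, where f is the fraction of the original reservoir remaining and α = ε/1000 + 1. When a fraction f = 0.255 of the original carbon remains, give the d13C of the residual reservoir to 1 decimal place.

Rayleigh residual: δ_res = (δ₀ + 1000)·f^(α−1) − 1000
α = ε/1000 + 1 = 0.99120, so α − 1 = -0.00880
f^(α−1) = 0.255^(-0.00880) = 1.012098
δ_res = (-20.2 + 1000) × 1.012098 − 1000 = 991.653 − 1000 = -8.35‰

-8.3‰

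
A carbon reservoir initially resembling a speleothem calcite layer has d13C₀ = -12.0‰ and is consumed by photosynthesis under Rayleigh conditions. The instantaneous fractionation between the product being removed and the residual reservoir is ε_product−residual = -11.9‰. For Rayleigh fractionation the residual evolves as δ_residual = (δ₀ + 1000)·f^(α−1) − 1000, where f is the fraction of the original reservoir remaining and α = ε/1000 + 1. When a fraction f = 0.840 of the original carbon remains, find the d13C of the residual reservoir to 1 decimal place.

-9.9‰

Rayleigh residual: δ_res = (δ₀ + 1000)·f^(α−1) − 1000
α = ε/1000 + 1 = 0.98810, so α − 1 = -0.01190
f^(α−1) = 0.840^(-0.01190) = 1.002077
δ_res = (-12.0 + 1000) × 1.002077 − 1000 = 990.052 − 1000 = -9.95‰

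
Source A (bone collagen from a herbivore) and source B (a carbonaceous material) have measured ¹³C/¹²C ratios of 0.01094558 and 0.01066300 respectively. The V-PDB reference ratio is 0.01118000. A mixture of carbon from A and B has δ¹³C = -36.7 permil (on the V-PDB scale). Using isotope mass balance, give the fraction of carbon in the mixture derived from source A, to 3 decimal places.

0.378

δ_A = (0.01094558/0.01118000 − 1)×1000 = (0.979032 − 1)×1000 = -20.968 permil
δ_B = (0.01066300/0.01118000 − 1)×1000 = (0.953757 − 1)×1000 = -46.243 permil
f_A = (δ_mix − δ_B)/(δ_A − δ_B) = (-36.7 − (-46.243))/(-20.968 − (-46.243))
f_A = 9.543 / 25.275 = 0.3776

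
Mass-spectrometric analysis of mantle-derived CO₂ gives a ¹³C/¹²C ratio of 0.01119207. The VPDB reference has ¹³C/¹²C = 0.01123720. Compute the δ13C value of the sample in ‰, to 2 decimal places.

δ13C = (R_sample / R_standard − 1) × 1000
R_sample / R_standard = 0.01119207 / 0.01123720 = 0.995984
δ13C = (0.995984 − 1) × 1000 = -4.016‰

-4.02‰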